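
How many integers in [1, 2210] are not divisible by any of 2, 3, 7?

|div by 2|=1105, |div by 3|=736, |div by 7|=315.
|div by 2&3|=368, |div by 2&7|=157, |div by 3&7|=105, |div by all|=52.
By inclusion-exclusion, divisible by at least one: 1105+736+315-368-157-105+52 = 1578.
Not divisible by any: 2210 - 1578.

Final answer: 632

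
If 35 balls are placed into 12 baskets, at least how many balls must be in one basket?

By the pigeonhole principle: ceiling(35/12).

Final answer: 3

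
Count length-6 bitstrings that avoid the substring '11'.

Classify by the final bit: ...0 gives a(n-1) strings, ...01 gives a(n-2) strings. Thus a(n) = a(n-1) + a(n-2) with a(1)=2, a(2)=3.
Iterating the recurrence: a(1)=2, a(2)=3, a(3)=5, a(4)=8, a(5)=13, a(6)=21.

Final answer: 21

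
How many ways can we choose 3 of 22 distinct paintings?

C(22,3) = 22!/(3! x 19!).

Final answer: \binom{22}{3} = 1540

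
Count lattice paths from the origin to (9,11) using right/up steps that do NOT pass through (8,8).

Total paths to (9,11): C(20,11) = 167960.
Paths through (8,8): C(16,8) x C(4,3) = 51480.
Avoiding (8,8): 167960 - 51480.

Final answer: 116480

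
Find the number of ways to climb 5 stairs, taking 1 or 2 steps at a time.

Let f(n) count the ways. The last step is size 1 or 2, so f(n) = f(n-1) + f(n-2) with f(1)=1, f(2)=2.
Computing successive values: f(1)=1, f(2)=2, f(3)=3, f(4)=5, f(5)=8.

Final answer: 8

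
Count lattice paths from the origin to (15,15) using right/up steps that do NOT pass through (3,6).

Total paths to (15,15): C(30,15) = 155117520.
Paths through (3,6): C(9,6) x C(21,9) = 24690120.
Avoiding (3,6): 155117520 - 24690120.

Final answer: 130427400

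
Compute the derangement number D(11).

Use the recurrence D(n) = (n-1)(D(n-1) + D(n-2)) with D(0)=1, D(1)=0.
Building up: D(2)=1, D(3)=2, D(4)=9, D(5)=44, D(6)=265, D(7)=1854, D(8)=14833, D(9)=133496, D(10)=1334961.
D(11) = 10 x (D(10) + D(9)) = 10 x (1334961 + 133496).

Final answer: D(11) = 14684570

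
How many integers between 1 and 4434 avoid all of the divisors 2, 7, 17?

|div by 2|=2217, |div by 7|=633, |div by 17|=260.
|div by 2&7|=316, |div by 2&17|=130, |div by 7&17|=37, |div by all|=18.
By inclusion-exclusion, divisible by at least one: 2217+633+260-316-130-37+18 = 2645.
Not divisible by any: 4434 - 2645.

Final answer: 1789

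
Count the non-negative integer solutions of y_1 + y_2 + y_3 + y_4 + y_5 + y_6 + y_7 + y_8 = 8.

Stars and bars with 8 stars and 7 bars:
C(8+8-1, 8-1) = C(15,7).

Final answer: C(15,7) = 6435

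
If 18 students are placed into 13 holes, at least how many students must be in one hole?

By the pigeonhole principle: ceiling(18/13).

Final answer: 2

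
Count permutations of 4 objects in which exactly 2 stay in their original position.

Choose which 2 elements are fixed: C(4,2) = 6.
Derange the remaining 2 using D(j) = (j-1)(D(j-1) + D(j-2)), D(0)=1, D(1)=0: D(2)=1.
Total: 6 x 1.

Final answer: C(4,2) D(2) = 6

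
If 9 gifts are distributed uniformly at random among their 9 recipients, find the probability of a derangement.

Derangements satisfy D(n) = (n-1)(D(n-1) + D(n-2)), starting from D(0)=1, D(1)=0.
Building up: D(2)=1, D(3)=2, D(4)=9, D(5)=44, D(6)=265, D(7)=1854, D(8)=14833, D(9)=133496.
Total arrangements: 9! = 362880.
Probability = D(9)/9! = 16687/45360.

Final answer: D(9)/9! = 133496/362880 = 0.367879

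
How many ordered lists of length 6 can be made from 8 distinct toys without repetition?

P(8,6) = 8!/(8-6)! = 8!/2!.

Final answer: P(8,6) = 20160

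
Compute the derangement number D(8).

D(n) = (n-1)(D(n-1) + D(n-2)), D(0)=1, D(1)=0.
Building up: D(2)=1, D(3)=2, D(4)=9, D(5)=44, D(6)=265, D(7)=1854.
D(8) = 7 x (D(7) + D(6)) = 7 x (1854 + 265).

Final answer: D(8) = 14833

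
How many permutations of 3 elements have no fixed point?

D(n) = (n-1)(D(n-1) + D(n-2)), D(0)=1, D(1)=0.
D(2) = 1 x (0 + 1) = 1
D(3) = 2 x (D(2) + D(1)) = 2 x (1 + 0)

Final answer: D(3) = 2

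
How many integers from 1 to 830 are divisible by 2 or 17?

Multiples of 2: 415. Multiples of 17: 48. Of both (lcm=34): 24.
By inclusion-exclusion: 415 + 48 - 24.

Final answer: 439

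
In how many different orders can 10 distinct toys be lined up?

The number of ways to arrange 10 distinct objects is 10!.

Final answer: 10! = 3628800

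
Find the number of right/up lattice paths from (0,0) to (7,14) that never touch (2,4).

Total paths to (7,14): C(21,14) = 116280.
Paths through (2,4): C(6,4) x C(15,10) = 45045.
Avoiding (2,4): 116280 - 45045.

Final answer: 71235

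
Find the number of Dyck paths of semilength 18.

Total monotonic paths to (18,18): C(36,18) = 9075135300.
By the reflection principle, paths that go above the diagonal number C(36,19) = 8597496600.
Valid Dyck paths: 9075135300 - 8597496600.
(This is the Catalan number C_{18}.)

Final answer: C_{18} = 477638700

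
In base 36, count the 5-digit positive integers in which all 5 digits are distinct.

First digit: 35 (nonzero). Second: 35 (not first). Third: 34, etc.
Total: 35 x 35 x 34 x 33 x 32.

Final answer: 43982400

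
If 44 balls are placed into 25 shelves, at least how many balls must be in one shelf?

By the pigeonhole principle: ceiling(44/25).

Final answer: 2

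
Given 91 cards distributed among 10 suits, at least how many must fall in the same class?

By pigeonhole with 91 objects and 10 categories: ceiling(91/10).

Final answer: 10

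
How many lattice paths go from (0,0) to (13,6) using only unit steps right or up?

Each path has 13 right steps and 6 up steps in some order (19 steps total).
Choose which 6 of the 19 steps are up: C(19,6).

Final answer: C(19,6) = 27132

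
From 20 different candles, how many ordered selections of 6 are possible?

P(20,6) = 20!/(20-6)! = 20!/14!.

Final answer: P(20,6) = 27907200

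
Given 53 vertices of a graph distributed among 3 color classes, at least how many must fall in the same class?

By pigeonhole with 53 objects and 3 categories: ceiling(53/3).

Final answer: 18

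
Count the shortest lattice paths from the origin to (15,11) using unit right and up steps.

Each path has 15 right steps and 11 up steps in some order (26 steps total).
Choose which 11 of the 26 steps are up: C(26,11).

Final answer: C(26,11) = 7726160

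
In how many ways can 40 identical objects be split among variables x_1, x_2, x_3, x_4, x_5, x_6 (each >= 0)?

Stars and bars with 40 stars and 5 bars:
C(40+6-1, 6-1) = C(45,5).

Final answer: C(45,5) = 1221759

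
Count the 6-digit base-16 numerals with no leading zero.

These are the integers in [16^5, 16^6), so the count is 16^6 - 16^5 = 15 x 16^5.

Final answer: 15728640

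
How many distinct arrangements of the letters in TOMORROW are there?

Letters (M:1, O:3, R:2, T:1, W:1). Total letters: 8.
Permutations = 8!/(3! x 2!).

Final answer: 3360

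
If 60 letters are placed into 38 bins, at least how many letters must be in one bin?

By the pigeonhole principle: ceiling(60/38).

Final answer: 2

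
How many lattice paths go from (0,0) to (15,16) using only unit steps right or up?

Each path has 15 right steps and 16 up steps in some order (31 steps total).
Choose which 16 of the 31 steps are up: C(31,16).

Final answer: C(31,16) = 300540195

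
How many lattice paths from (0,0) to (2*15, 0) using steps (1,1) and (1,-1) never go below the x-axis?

Total monotonic paths to (15,15): C(30,15) = 155117520.
By the reflection principle, paths that go above the diagonal number C(30,16) = 145422675.
Valid Dyck paths: 155117520 - 145422675.
(This is the Catalan number C_{15}.)

Final answer: C_{15} = 9694845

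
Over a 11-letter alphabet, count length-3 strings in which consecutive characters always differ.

Let g(n) count such strings. g(1) = 11, and each valid string of length n-1 extends in 10 ways (any symbol but the last), so g(n) = 10 g(n-1).
Total: g(3) = 11 x 10^2.

Final answer: 11 x 10^{2} = 1100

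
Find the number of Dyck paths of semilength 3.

Total monotonic paths to (3,3): C(6,3) = 20.
Reflecting each bad path at its first crossing gives a bijection with paths to (2,4): C(6,4) = 15.
Valid Dyck paths: 20 - 15.
(Check: C(6,3) - C(6,4) = C(6,3)/4, the Catalan number C_{3}.)

Final answer: C_{3} = 5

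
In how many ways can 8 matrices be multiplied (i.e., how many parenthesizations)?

The structures are counted by the Catalan number C_n. Here n = 8 - 1 = 7.
C_n = C(2n,n)/(n+1), so C_{7} = C(14,7)/8 = 3432/8.

Final answer: C_{7} = 429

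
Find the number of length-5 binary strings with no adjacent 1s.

Let a(n) count valid strings. If the last bit is 0 the prefix is any valid string of length n-1; if it is 1 the string must end in 01 with a valid prefix of length n-2. So a(n) = a(n-1) + a(n-2), a(1)=2, a(2)=3.
Computing successive values: a(1)=2, a(2)=3, a(3)=5, a(4)=8, a(5)=13.

Final answer: 13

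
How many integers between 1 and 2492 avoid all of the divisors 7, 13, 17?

|div by 7|=356, |div by 13|=191, |div by 17|=146.
|div by 7&13|=27, |div by 7&17|=20, |div by 13&17|=11, |div by all|=1.
By inclusion-exclusion, divisible by at least one: 356+191+146-27-20-11+1 = 636.
Not divisible by any: 2492 - 636.

Final answer: 1856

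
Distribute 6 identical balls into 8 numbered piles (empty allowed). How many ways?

Stars and bars: C(n+k-1, k-1) = C(13,7).

Final answer: C(13,7) = 1716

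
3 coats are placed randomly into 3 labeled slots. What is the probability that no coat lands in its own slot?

D(n) = (n-1)(D(n-1) + D(n-2)), D(0)=1, D(1)=0.
Building up: D(2)=1, D(3)=2.
Total arrangements: 3! = 6.
Probability = D(3)/3! = 1/3.

Final answer: D(3)/3! = 2/6 = 0.333333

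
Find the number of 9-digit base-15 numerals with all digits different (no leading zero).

The leading digit has 14 choices (anything but zero); the next has 14 (anything but the first), then 13, and so on, one fewer each time.
Total: 14 x 14 x 13 x 12 x 11 x 10 x 9 x 8 x 7.

Final answer: 1695133440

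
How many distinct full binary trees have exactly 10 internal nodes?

This is a standard Catalan-number count: the answer is C_n. Here n = 10.
Using C_0 = 1 and C_(k+1) = C_k x 2(2k+1)/(k+2), build up term by term: C_1=1, C_2=2, C_3=5, C_4=14, C_5=42, C_6=132, C_7=429, C_8=1430, C_9=4862, C_10=16796.

Final answer: C_{10} = 16796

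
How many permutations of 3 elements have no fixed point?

Derangements satisfy D(n) = (n-1)(D(n-1) + D(n-2)), starting from D(0)=1, D(1)=0.
D(2) = 1 x (0 + 1) = 1
D(3) = 2 x (D(2) + D(1)) = 2 x (1 + 0)

Final answer: D(3) = 2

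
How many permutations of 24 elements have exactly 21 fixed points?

Choose which 21 elements are fixed: C(24,21) = 2024.
Derange the remaining 3 using D(j) = (j-1)(D(j-1) + D(j-2)), D(0)=1, D(1)=0: D(2)=1, D(3)=2.
Total: 2024 x 2.

Final answer: C(24,21) D(3) = 4048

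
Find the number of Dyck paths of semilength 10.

Total monotonic paths to (10,10): C(20,10) = 184756.
A path is bad iff it touches y = x + 1; reflecting its initial segment maps bad paths bijectively onto all paths to (9,11), of which there are C(20,11) = 167960.
Valid Dyck paths: 184756 - 167960.
(These counts are the Catalan numbers.)

Final answer: C_{10} = 16796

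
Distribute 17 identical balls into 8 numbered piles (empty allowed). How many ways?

Stars and bars: C(n+k-1, k-1) = C(24,7).

Final answer: C(24,7) = 346104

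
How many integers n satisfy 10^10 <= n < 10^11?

These are the integers in [10^10, 10^11), so the count is 10^11 - 10^10 = 9 x 10^10.

Final answer: 90000000000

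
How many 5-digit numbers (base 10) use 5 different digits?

First digit: 9 (not 0). Second: 9 (not first). Third: 8, etc.
Total: 9 x 9 x 8 x 7 x 6.

Final answer: 27216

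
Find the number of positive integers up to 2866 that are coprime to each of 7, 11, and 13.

|div by 7|=409, |div by 11|=260, |div by 13|=220.
|div by 7&11|=37, |div by 7&13|=31, |div by 11&13|=20, |div by all|=2.
By inclusion-exclusion, divisible by at least one: 409+260+220-37-31-20+2 = 803.
Not divisible by any: 2866 - 803.

Final answer: 2063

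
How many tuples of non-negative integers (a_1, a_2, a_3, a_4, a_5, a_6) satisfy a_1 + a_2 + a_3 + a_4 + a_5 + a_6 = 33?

Stars and bars with 33 stars and 5 bars:
C(33+6-1, 6-1) = C(38,5).

Final answer: C(38,5) = 501942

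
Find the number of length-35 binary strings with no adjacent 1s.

Classify by the final bit: ...0 gives a(n-1) strings, ...01 gives a(n-2) strings. Thus a(n) = a(n-1) + a(n-2) with a(1)=2, a(2)=3.
Building up term by term: a(1)=2, a(2)=3, a(3)=5, a(4)=8, a(5)=13, a(6)=21, a(7)=34, a(8)=55, a(9)=89, a(10)=144, a(11)=233, a(12)=377, a(13)=610, a(14)=987, a(15)=1597, a(16)=2584, a(17)=4181, a(18)=6765, a(19)=10946, a(20)=17711, a(21)=28657, a(22)=46368, a(23)=75025, a(24)=121393, a(25)=196418, a(26)=317811, a(27)=514229, a(28)=832040, a(29)=1346269, a(30)=2178309, a(31)=3524578, a(32)=5702887, a(33)=9227465, a(34)=14930352, a(35)=24157817.

Final answer: 24157817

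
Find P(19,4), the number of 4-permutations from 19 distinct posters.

P(19,4) = 19!/(19-4)! = 19!/15!.

Final answer: P(19,4) = 93024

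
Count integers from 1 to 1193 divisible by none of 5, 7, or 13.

|div by 5|=238, |div by 7|=170, |div by 13|=91.
|div by 5&7|=34, |div by 5&13|=18, |div by 7&13|=13, |div by all|=2.
By inclusion-exclusion, divisible by at least one: 238+170+91-34-18-13+2 = 436.
Not divisible by any: 1193 - 436.

Final answer: 757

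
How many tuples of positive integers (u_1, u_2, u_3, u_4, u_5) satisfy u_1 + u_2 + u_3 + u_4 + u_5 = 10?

Substitute u'_i = u_i - 1 (so u'_i >= 0). Then sum u'_i = 10 - 5 = 5.
Stars and bars: C(5+5-1, 5-1) = C(9,4).

Final answer: C(9,4) = 126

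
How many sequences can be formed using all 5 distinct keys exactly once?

The number of ways to arrange 5 distinct objects is 5!.

Final answer: 5! = 120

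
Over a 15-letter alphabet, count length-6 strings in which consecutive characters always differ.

First character: 15 choices. Each subsequent: 14 choices (must differ from the previous one).
Total: 15 x 14^5.

Final answer: 15 x 14^{5} = 8067360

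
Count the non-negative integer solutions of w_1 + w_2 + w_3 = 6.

Stars and bars with 6 stars and 2 bars:
C(6+3-1, 3-1) = C(8,2).

Final answer: C(8,2) = 28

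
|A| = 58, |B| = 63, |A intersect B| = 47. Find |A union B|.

|A union B| = |A| + |B| - |A intersect B| = 58 + 63 - 47.

Final answer: 74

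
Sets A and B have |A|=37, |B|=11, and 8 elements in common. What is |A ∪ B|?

|A union B| = |A| + |B| - |A intersect B| = 37 + 11 - 8.

Final answer: 40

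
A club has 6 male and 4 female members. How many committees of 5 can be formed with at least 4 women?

Sum over valid woman counts:
C(4,4)C(6,1).

Final answer: 6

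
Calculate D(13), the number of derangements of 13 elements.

Derangements satisfy D(n) = (n-1)(D(n-1) + D(n-2)), starting from D(0)=1, D(1)=0.
D(2) = 1 x (0 + 1) = 1
D(3) = 2 x (1 + 0) = 2
D(4) = 3 x (2 + 1) = 9
D(5) = 4 x (9 + 2) = 44
D(6) = 5 x (44 + 9) = 265
D(7) = 6 x (265 + 44) = 1854
D(8) = 7 x (1854 + 265) = 14833
D(9) = 8 x (14833 + 1854) = 133496
D(10) = 9 x (133496 + 14833) = 1334961
D(11) = 10 x (1334961 + 133496) = 14684570
D(12) = 11 x (14684570 + 1334961) = 176214841
D(13) = 12 x (D(12) + D(11)) = 12 x (176214841 + 14684570)

Final answer: D(13) = 2290792932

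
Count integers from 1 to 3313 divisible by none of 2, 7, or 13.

|div by 2|=1656, |div by 7|=473, |div by 13|=254.
|div by 2&7|=236, |div by 2&13|=127, |div by 7&13|=36, |div by all|=18.
By inclusion-exclusion, divisible by at least one: 1656+473+254-236-127-36+18 = 2002.
Not divisible by any: 3313 - 2002.

Final answer: 1311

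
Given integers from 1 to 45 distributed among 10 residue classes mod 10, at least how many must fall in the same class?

By pigeonhole with 45 objects and 10 categories: ceiling(45/10).

Final answer: 5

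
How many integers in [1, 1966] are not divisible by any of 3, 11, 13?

|div by 3|=655, |div by 11|=178, |div by 13|=151.
|div by 3&11|=59, |div by 3&13|=50, |div by 11&13|=13, |div by all|=4.
By inclusion-exclusion, divisible by at least one: 655+178+151-59-50-13+4 = 866.
Not divisible by any: 1966 - 866.

Final answer: 1100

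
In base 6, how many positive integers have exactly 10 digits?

These are the integers in [6^9, 6^10), so the count is 6^10 - 6^9 = 5 x 6^9.

Final answer: 50388480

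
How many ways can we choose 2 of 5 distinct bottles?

C(5,2) = 5!/(2! x (5-2)!).

Final answer: C(5,2) = 10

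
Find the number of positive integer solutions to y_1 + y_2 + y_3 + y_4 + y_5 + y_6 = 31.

Substitute y'_i = y_i - 1 (so y'_i >= 0). Then sum y'_i = 31 - 6 = 25.
Stars and bars: C(25+6-1, 6-1) = C(30,5).

Final answer: C(30,5) = 142506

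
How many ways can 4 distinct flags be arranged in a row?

The number of ways to arrange 4 distinct objects is 4!.

Final answer: 4! = 24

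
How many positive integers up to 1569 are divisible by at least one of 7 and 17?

Multiples of 7: 224. Multiples of 17: 92. Of both (lcm=119): 13.
By inclusion-exclusion: 224 + 92 - 13.

Final answer: 303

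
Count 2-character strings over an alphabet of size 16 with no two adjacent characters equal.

Let g(n) count such strings. g(1) = 16, and each valid string of length n-1 extends in 15 ways (any symbol but the last), so g(n) = 15 g(n-1).
Total: g(2) = 16 x 15^1.

Final answer: 16 x 15^{1} = 240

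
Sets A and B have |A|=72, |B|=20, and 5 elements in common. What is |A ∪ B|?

|A union B| = |A| + |B| - |A intersect B| = 72 + 20 - 5.

Final answer: 87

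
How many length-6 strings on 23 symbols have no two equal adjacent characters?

First character: 23 choices. Each subsequent: 22 choices (must differ from the previous one).
Total: 23 x 22^5.

Final answer: 23 x 22^{5} = 118533536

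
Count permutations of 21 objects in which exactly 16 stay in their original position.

Choose which 16 elements are fixed: C(21,16) = 20349.
Derange the remaining 5 using D(j) = (j-1)(D(j-1) + D(j-2)), D(0)=1, D(1)=0: D(2)=1, D(3)=2, D(4)=9, D(5)=44.
Total: 20349 x 44.

Final answer: C(21,16) D(5) = 895356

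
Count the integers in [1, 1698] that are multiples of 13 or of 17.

Multiples of 13: 130. Multiples of 17: 99. Of both (lcm=221): 7.
By inclusion-exclusion: 130 + 99 - 7.

Final answer: 222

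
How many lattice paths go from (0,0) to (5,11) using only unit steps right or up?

Each path has 5 right steps and 11 up steps in some order (16 steps total).
Choose which 11 of the 16 steps are up: C(16,11).

Final answer: C(16,11) = 4368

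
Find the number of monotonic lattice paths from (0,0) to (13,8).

Each path has 13 right steps and 8 up steps in some order (21 steps total).
Choose which 8 of the 21 steps are up: C(21,8).

Final answer: C(21,8) = 203490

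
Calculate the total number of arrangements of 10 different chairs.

The number of ways to arrange 10 distinct objects is 10!.

Final answer: 10! = 3628800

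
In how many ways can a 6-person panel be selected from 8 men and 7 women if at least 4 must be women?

Sum over valid woman counts:
C(7,4)C(8,2) = 980
C(7,5)C(8,1) = 168
C(7,6)C(8,0) = 7
Total: 980 + 168 + 7.

Final answer: 1155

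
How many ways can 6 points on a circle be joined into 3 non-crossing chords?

This is a standard Catalan-number count: the answer is C_n. Here n = 6/2 = 3.
C_n = C(2n,n)/(n+1), so C_{3} = C(6,3)/4 = 20/4.

Final answer: C_{3} = 5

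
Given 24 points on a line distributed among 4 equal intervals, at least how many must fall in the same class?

By pigeonhole with 24 objects and 4 categories: ceiling(24/4).

Final answer: 6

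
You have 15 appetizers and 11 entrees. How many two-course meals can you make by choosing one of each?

By the multiplication principle: 15 x 11.

Final answer: 165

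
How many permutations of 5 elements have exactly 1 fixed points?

Choose which 1 elements are fixed: C(5,1) = 5.
Derange the remaining 4 using D(j) = (j-1)(D(j-1) + D(j-2)), D(0)=1, D(1)=0: D(2)=1, D(3)=2, D(4)=9.
Total: 5 x 9.

Final answer: C(5,1) D(4) = 45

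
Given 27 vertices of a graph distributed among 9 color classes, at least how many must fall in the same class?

By pigeonhole with 27 objects and 9 categories: ceiling(27/9).

Final answer: 3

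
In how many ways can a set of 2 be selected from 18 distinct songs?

C(18,2) = 18!/(2! x (18-2)!).

Final answer: C(18,2) = 153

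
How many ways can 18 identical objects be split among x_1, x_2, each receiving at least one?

Substitute x'_i = x_i - 1 (so x'_i >= 0). Then sum x'_i = 18 - 2 = 16.
Stars and bars: C(16+2-1, 2-1) = C(17,1).

Final answer: C(17,1) = 17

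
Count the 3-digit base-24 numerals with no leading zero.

Leading digit: 23 options (nonzero). Other 2 digit(s): 24 options each.
Total: 23 x 24^2.

Final answer: 13248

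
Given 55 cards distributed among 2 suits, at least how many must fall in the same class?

By pigeonhole with 55 objects and 2 categories: ceiling(55/2).

Final answer: 28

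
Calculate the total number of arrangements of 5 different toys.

The number of ways to arrange 5 distinct objects is 5!.

Final answer: 5! = 120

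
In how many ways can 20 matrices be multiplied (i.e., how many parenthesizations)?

This is a standard Catalan-number count: the answer is C_n. Here n = 20 - 1 = 19.
C_n = C(2n,n)/(n+1), so C_{19} = C(38,19)/20 = 35345263800/20.

Final answer: C_{19} = 1767263190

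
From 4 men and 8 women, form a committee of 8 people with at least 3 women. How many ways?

Sum over valid woman counts:
C(8,4)C(4,4) = 70
C(8,5)C(4,3) = 224
C(8,6)C(4,2) = 168
C(8,7)C(4,1) = 32
C(8,8)C(4,0) = 1
Total: 70 + 224 + 168 + 32 + 1.

Final answer: 495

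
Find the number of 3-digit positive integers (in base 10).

These are the integers in [10^2, 10^3), so the count is 10^3 - 10^2 = 9 x 10^2.

Final answer: 900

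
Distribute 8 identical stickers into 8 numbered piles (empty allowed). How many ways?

Stars and bars: C(n+k-1, k-1) = C(15,7).

Final answer: C(15,7) = 6435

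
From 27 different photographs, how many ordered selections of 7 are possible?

P(27,7) = 27!/(27-7)! = 27!/20!.

Final answer: P(27,7) = 4475671200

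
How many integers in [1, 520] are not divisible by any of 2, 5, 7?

|div by 2|=260, |div by 5|=104, |div by 7|=74.
|div by 2&5|=52, |div by 2&7|=37, |div by 5&7|=14, |div by all|=7.
By inclusion-exclusion, divisible by at least one: 260+104+74-52-37-14+7 = 342.
Not divisible by any: 520 - 342.

Final answer: 178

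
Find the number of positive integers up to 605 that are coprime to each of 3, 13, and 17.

|div by 3|=201, |div by 13|=46, |div by 17|=35.
|div by 3&13|=15, |div by 3&17|=11, |div by 13&17|=2, |div by all|=0.
By inclusion-exclusion, divisible by at least one: 201+46+35-15-11-2+0 = 254.
Not divisible by any: 605 - 254.

Final answer: 351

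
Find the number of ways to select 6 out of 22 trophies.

C(22,6) = 22!/(6! x (22-6)!).

Final answer: C(22,6) = 74613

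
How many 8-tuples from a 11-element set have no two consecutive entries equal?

First character: 11 choices. Each subsequent: 10 choices (must differ from the previous one).
Total: 11 x 10^7.

Final answer: 11 x 10^{7} = 110000000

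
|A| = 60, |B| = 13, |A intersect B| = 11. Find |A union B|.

|A union B| = |A| + |B| - |A intersect B| = 60 + 13 - 11.

Final answer: 62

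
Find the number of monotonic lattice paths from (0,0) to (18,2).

Each path has 18 right steps and 2 up steps in some order (20 steps total).
Choose which 2 of the 20 steps are up: C(20,2).

Final answer: C(20,2) = 190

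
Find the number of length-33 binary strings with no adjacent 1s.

Let a(n) count valid strings. If the last bit is 0 the prefix is any valid string of length n-1; if it is 1 the string must end in 01 with a valid prefix of length n-2. So a(n) = a(n-1) + a(n-2), a(1)=2, a(2)=3.
Computing successive values: a(1)=2, a(2)=3, a(3)=5, a(4)=8, a(5)=13, a(6)=21, a(7)=34, a(8)=55, a(9)=89, a(10)=144, a(11)=233, a(12)=377, a(13)=610, a(14)=987, a(15)=1597, a(16)=2584, a(17)=4181, a(18)=6765, a(19)=10946, a(20)=17711, a(21)=28657, a(22)=46368, a(23)=75025, a(24)=121393, a(25)=196418, a(26)=317811, a(27)=514229, a(28)=832040, a(29)=1346269, a(30)=2178309, a(31)=3524578, a(32)=5702887, a(33)=9227465.

Final answer: 9227465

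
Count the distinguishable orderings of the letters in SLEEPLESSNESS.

Letters (E:4, L:2, N:1, P:1, S:5). Total letters: 13.
Permutations = 13!/(5! x 4! x 2!).

Final answer: 1081080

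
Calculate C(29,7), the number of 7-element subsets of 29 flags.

C(29,7) = 29!/(7! x 22!).

Final answer: \binom{29}{7} = 1560780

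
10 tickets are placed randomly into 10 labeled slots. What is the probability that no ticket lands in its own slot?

D(n) = (n-1)(D(n-1) + D(n-2)), D(0)=1, D(1)=0.
Building up: D(2)=1, D(3)=2, D(4)=9, D(5)=44, D(6)=265, D(7)=1854, D(8)=14833, D(9)=133496, D(10)=1334961.
Total arrangements: 10! = 3628800.
Probability = D(10)/10! = 16481/44800.

Final answer: D(10)/10! = 1334961/3628800 = 0.367879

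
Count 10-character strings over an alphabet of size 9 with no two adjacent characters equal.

Let g(n) count such strings. g(1) = 9, and each valid string of length n-1 extends in 8 ways (any symbol but the last), so g(n) = 8 g(n-1).
Total: g(10) = 9 x 8^9.

Final answer: 9 x 8^{9} = 1207959552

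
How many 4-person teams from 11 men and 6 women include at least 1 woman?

Sum over valid woman counts:
C(6,1)C(11,3) = 990
C(6,2)C(11,2) = 825
C(6,3)C(11,1) = 220
C(6,4)C(11,0) = 15
Total: 990 + 825 + 220 + 15.

Final answer: 2050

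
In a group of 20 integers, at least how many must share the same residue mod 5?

There are 5 possible values for residue mod 5. With 20 integers and 5 categories, by pigeonhole: ceiling(20/5).

Final answer: 4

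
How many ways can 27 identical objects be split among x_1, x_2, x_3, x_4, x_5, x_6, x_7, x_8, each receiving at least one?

Substitute x'_i = x_i - 1 (so x'_i >= 0). Then sum x'_i = 27 - 8 = 19.
Stars and bars: C(19+8-1, 8-1) = C(26,7).

Final answer: C(26,7) = 657800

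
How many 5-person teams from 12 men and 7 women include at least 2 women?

Sum over valid woman counts:
C(7,2)C(12,3) = 4620
C(7,3)C(12,2) = 2310
C(7,4)C(12,1) = 420
C(7,5)C(12,0) = 21
Total: 4620 + 2310 + 420 + 21.

Final answer: 7371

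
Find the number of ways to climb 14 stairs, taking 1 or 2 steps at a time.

Let f(n) be the number of climbs. Removing the last move (1 or 2 steps) gives f(n) = f(n-1) + f(n-2); base cases f(1)=1, f(2)=2.
Iterating the recurrence: f(1)=1, f(2)=2, f(3)=3, f(4)=5, f(5)=8, f(6)=13, f(7)=21, f(8)=34, f(9)=55, f(10)=89, f(11)=144, f(12)=233, f(13)=377, f(14)=610.

Final answer: 610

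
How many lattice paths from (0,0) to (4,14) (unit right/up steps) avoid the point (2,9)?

Total paths to (4,14): C(18,14) = 3060.
Paths through (2,9): C(11,9) x C(7,5) = 1155.
Avoiding (2,9): 3060 - 1155.

Final answer: 1905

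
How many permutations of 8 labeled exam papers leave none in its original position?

D(n) = (n-1)(D(n-1) + D(n-2)), D(0)=1, D(1)=0.
D(2) = 1 x (0 + 1) = 1
D(3) = 2 x (1 + 0) = 2
D(4) = 3 x (2 + 1) = 9
D(5) = 4 x (9 + 2) = 44
D(6) = 5 x (44 + 9) = 265
D(7) = 6 x (265 + 44) = 1854
D(8) = 7 x (D(7) + D(6)) = 7 x (1854 + 265)

Final answer: D(8) = 14833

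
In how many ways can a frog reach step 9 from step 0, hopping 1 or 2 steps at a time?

Let f(n) count the ways. The last step is size 1 or 2, so f(n) = f(n-1) + f(n-2) with f(1)=1, f(2)=2.
Building up term by term: f(1)=1, f(2)=2, f(3)=3, f(4)=5, f(5)=8, f(6)=13, f(7)=21, f(8)=34, f(9)=55.

Final answer: 55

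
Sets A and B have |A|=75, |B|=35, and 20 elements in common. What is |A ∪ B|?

|A union B| = |A| + |B| - |A intersect B| = 75 + 35 - 20.

Final answer: 90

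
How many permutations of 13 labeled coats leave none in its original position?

D(n) = (n-1)(D(n-1) + D(n-2)), D(0)=1, D(1)=0.
D(2) = 1 x (0 + 1) = 1
D(3) = 2 x (1 + 0) = 2
D(4) = 3 x (2 + 1) = 9
D(5) = 4 x (9 + 2) = 44
D(6) = 5 x (44 + 9) = 265
D(7) = 6 x (265 + 44) = 1854
D(8) = 7 x (1854 + 265) = 14833
D(9) = 8 x (14833 + 1854) = 133496
D(10) = 9 x (133496 + 14833) = 1334961
D(11) = 10 x (1334961 + 133496) = 14684570
D(12) = 11 x (14684570 + 1334961) = 176214841
D(13) = 12 x (D(12) + D(11)) = 12 x (176214841 + 14684570)

Final answer: D(13) = 2290792932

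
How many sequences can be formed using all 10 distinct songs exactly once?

The number of ways to arrange 10 distinct objects is 10!.

Final answer: 10! = 3628800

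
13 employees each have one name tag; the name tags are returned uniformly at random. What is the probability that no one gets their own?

Use the recurrence D(n) = (n-1)(D(n-1) + D(n-2)) with D(0)=1, D(1)=0.
Building up: D(2)=1, D(3)=2, D(4)=9, D(5)=44, D(6)=265, D(7)=1854, D(8)=14833, D(9)=133496, D(10)=1334961, D(11)=14684570, D(12)=176214841, D(13)=2290792932.
Total arrangements: 13! = 6227020800.
Probability = D(13)/13! = 63633137/172972800.

Final answer: D(13)/13! = 2290792932/6227020800 = 0.367879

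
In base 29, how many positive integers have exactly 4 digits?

These are the integers in [29^3, 29^4), so the count is 29^4 - 29^3 = 28 x 29^3.

Final answer: 682892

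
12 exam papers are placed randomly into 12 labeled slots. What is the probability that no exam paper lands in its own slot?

D(n) = (n-1)(D(n-1) + D(n-2)), D(0)=1, D(1)=0.
Building up: D(2)=1, D(3)=2, D(4)=9, D(5)=44, D(6)=265, D(7)=1854, D(8)=14833, D(9)=133496, D(10)=1334961, D(11)=14684570, D(12)=176214841.
Total arrangements: 12! = 479001600.
Probability = D(12)/12! = 16019531/43545600.

Final answer: D(12)/12! = 176214841/479001600 = 0.367879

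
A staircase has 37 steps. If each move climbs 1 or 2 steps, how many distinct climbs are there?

Let f(n) count the ways. The last step is size 1 or 2, so f(n) = f(n-1) + f(n-2) with f(1)=1, f(2)=2.
Iterating the recurrence: f(1)=1, f(2)=2, f(3)=3, f(4)=5, f(5)=8, f(6)=13, f(7)=21, f(8)=34, f(9)=55, f(10)=89, f(11)=144, f(12)=233, f(13)=377, f(14)=610, f(15)=987, f(16)=1597, f(17)=2584, f(18)=4181, f(19)=6765, f(20)=10946, f(21)=17711, f(22)=28657, f(23)=46368, f(24)=75025, f(25)=121393, f(26)=196418, f(27)=317811, f(28)=514229, f(29)=832040, f(30)=1346269, f(31)=2178309, f(32)=3524578, f(33)=5702887, f(34)=9227465, f(35)=14930352, f(36)=24157817, f(37)=39088169.

Final answer: 39088169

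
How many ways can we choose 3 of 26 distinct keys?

C(26,3) = 26!/(3! x 23!).

Final answer: \binom{26}{3} = 2600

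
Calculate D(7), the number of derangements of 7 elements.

D(n) = (n-1)(D(n-1) + D(n-2)), D(0)=1, D(1)=0.
Building up: D(2)=1, D(3)=2, D(4)=9, D(5)=44, D(6)=265.
D(7) = 6 x (D(6) + D(5)) = 6 x (265 + 44).

Final answer: D(7) = 1854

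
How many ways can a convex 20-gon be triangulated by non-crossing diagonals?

This is counted by the nth Catalan number C_n. Here n = 20 - 2 = 18.
C_n = C(2n,n) - C(2n,n+1), so C_{18} = C(36,18) - C(36,19) = 9075135300 - 8597496600.

Final answer: C_{18} = 477638700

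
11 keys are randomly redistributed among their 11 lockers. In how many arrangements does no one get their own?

D(n) = (n-1)(D(n-1) + D(n-2)), D(0)=1, D(1)=0.
D(2) = 1 x (0 + 1) = 1
D(3) = 2 x (1 + 0) = 2
D(4) = 3 x (2 + 1) = 9
D(5) = 4 x (9 + 2) = 44
D(6) = 5 x (44 + 9) = 265
D(7) = 6 x (265 + 44) = 1854
D(8) = 7 x (1854 + 265) = 14833
D(9) = 8 x (14833 + 1854) = 133496
D(10) = 9 x (133496 + 14833) = 1334961
D(11) = 10 x (D(10) + D(9)) = 10 x (1334961 + 133496)

Final answer: D(11) = 14684570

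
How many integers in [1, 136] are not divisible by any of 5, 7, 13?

|div by 5|=27, |div by 7|=19, |div by 13|=10.
|div by 5&7|=3, |div by 5&13|=2, |div by 7&13|=1, |div by all|=0.
By inclusion-exclusion, divisible by at least one: 27+19+10-3-2-1+0 = 50.
Not divisible by any: 136 - 50.

Final answer: 86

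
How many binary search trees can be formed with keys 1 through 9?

This is a standard Catalan-number count: the answer is C_n. Here n = 9.
C_n = C(2n,n)/(n+1), so C_{9} = C(18,9)/10 = 48620/10.

Final answer: C_{9} = 4862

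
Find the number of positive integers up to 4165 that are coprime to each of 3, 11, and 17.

|div by 3|=1388, |div by 11|=378, |div by 17|=245.
|div by 3&11|=126, |div by 3&17|=81, |div by 11&17|=22, |div by all|=7.
By inclusion-exclusion, divisible by at least one: 1388+378+245-126-81-22+7 = 1789.
Not divisible by any: 4165 - 1789.

Final answer: 2376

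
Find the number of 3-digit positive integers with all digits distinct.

First digit: 9 (not 0). Second: 9 (not first). Third: 8, etc.
Total: 9 x 9 x 8.

Final answer: 648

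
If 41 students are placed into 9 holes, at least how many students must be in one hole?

By the pigeonhole principle: ceiling(41/9).

Final answer: 5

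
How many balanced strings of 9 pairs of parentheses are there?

This is a standard Catalan-number count: the answer is C_n. Here n = 9 (pairs).
C_n = C(2n,n)/(n+1), so C_{9} = C(18,9)/10 = 48620/10.

Final answer: C_{9} = 4862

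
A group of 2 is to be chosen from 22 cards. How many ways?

C(22,2) = 22!/(2! x (22-2)!).

Final answer: C(22,2) = 231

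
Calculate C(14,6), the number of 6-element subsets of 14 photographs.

C(14,6) = 14!/(6! x (14-6)!).

Final answer: C(14,6) = 3003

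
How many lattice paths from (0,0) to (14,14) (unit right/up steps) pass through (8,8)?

Paths (0,0)->(8,8): C(16,8) = 12870.
Paths (8,8)->(14,14): C(12,6) = 924.
By multiplication principle: 12870 x 924.

Final answer: 11891880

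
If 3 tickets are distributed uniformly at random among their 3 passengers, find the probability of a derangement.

Derangements satisfy D(n) = (n-1)(D(n-1) + D(n-2)), starting from D(0)=1, D(1)=0.
Building up: D(2)=1, D(3)=2.
Total arrangements: 3! = 6.
Probability = D(3)/3! = 1/3.

Final answer: D(3)/3! = 2/6 = 0.333333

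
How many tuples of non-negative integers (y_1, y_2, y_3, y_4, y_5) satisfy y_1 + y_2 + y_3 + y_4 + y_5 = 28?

Stars and bars with 28 stars and 4 bars:
C(28+5-1, 5-1) = C(32,4).

Final answer: C(32,4) = 35960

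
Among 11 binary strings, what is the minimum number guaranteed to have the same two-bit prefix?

There are 4 possible values for two-bit prefix. With 11 binary strings and 4 categories, by pigeonhole: ceiling(11/4).

Final answer: 3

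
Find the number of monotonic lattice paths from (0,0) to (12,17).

Each path has 12 right steps and 17 up steps in some order (29 steps total).
Choose which 17 of the 29 steps are up: C(29,17).

Final answer: C(29,17) = 51895935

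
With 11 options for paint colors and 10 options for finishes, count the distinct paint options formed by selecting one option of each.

By the multiplication principle: 11 x 10.

Final answer: 110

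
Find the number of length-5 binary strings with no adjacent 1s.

Classify by the final bit: ...0 gives a(n-1) strings, ...01 gives a(n-2) strings. Thus a(n) = a(n-1) + a(n-2) with a(1)=2, a(2)=3.
Iterating the recurrence: a(1)=2, a(2)=3, a(3)=5, a(4)=8, a(5)=13.

Final answer: 13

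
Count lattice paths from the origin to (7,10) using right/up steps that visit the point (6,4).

Paths (0,0)->(6,4): C(10,4) = 210.
Paths (6,4)->(7,10): C(7,6) = 7.
By multiplication principle: 210 x 7.

Final answer: 1470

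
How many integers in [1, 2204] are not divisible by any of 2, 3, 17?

|div by 2|=1102, |div by 3|=734, |div by 17|=129.
|div by 2&3|=367, |div by 2&17|=64, |div by 3&17|=43, |div by all|=21.
By inclusion-exclusion, divisible by at least one: 1102+734+129-367-64-43+21 = 1512.
Not divisible by any: 2204 - 1512.

Final answer: 692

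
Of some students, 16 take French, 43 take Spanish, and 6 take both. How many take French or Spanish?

|A union B| = |A| + |B| - |A intersect B| = 16 + 43 - 6.

Final answer: 53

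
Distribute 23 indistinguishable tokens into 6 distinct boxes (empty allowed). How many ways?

Stars and bars: C(n+k-1, k-1) = C(28,5).

Final answer: C(28,5) = 98280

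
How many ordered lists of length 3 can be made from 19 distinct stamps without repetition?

P(19,3) = 19!/(19-3)! = 19!/16!.

Final answer: P(19,3) = 5814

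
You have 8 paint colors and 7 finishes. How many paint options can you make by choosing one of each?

By the multiplication principle: 8 x 7.

Final answer: 56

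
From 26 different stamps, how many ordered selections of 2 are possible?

P(26,2) = 26!/(26-2)! = 26!/24!.

Final answer: P(26,2) = 650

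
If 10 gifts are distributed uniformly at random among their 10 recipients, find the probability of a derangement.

D(n) = (n-1)(D(n-1) + D(n-2)), D(0)=1, D(1)=0.
Building up: D(2)=1, D(3)=2, D(4)=9, D(5)=44, D(6)=265, D(7)=1854, D(8)=14833, D(9)=133496, D(10)=1334961.
Total arrangements: 10! = 3628800.
Probability = D(10)/10! = 16481/44800.

Final answer: D(10)/10! = 1334961/3628800 = 0.367879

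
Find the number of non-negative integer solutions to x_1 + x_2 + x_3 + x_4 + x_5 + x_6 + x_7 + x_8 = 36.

Stars and bars with 36 stars and 7 bars:
C(36+8-1, 8-1) = C(43,7).

Final answer: C(43,7) = 32224114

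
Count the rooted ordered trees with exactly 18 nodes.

The structures are counted by the Catalan number C_n. Here n = 18 - 1 = 17.
Using C_0 = 1 and C_(k+1) = C_k x 2(2k+1)/(k+2), build up term by term: C_1=1, C_2=2, C_3=5, C_4=14, C_5=42, C_6=132, C_7=429, C_8=1430, C_9=4862, C_10=16796, C_11=58786, C_12=208012, C_13=742900, C_14=2674440, C_15=9694845, C_16=35357670, C_17=129644790.

Final answer: C_{17} = 129644790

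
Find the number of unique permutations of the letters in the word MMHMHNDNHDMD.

Letters (D:3, H:3, M:4, N:2). Total letters: 12.
Permutations = 12!/(4! x 3! x 3! x 2!).

Final answer: 277200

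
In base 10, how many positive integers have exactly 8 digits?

In base 10, the leading digit has 9 choices (1..9); each of the remaining 7 digits has 10 choices.
Total: 9 x 10^7.

Final answer: 90000000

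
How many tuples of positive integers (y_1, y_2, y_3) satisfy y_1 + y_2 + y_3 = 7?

Substitute y'_i = y_i - 1 (so y'_i >= 0). Then sum y'_i = 7 - 3 = 4.
Stars and bars: C(4+3-1, 3-1) = C(6,2).

Final answer: C(6,2) = 15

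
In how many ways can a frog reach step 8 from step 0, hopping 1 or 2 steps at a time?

Let f(n) be the number of climbs. Removing the last move (1 or 2 steps) gives f(n) = f(n-1) + f(n-2); base cases f(1)=1, f(2)=2.
Building up term by term: f(1)=1, f(2)=2, f(3)=3, f(4)=5, f(5)=8, f(6)=13, f(7)=21, f(8)=34.

Final answer: 34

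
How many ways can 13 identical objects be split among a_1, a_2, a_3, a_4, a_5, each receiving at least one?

Substitute a'_i = a_i - 1 (so a'_i >= 0). Then sum a'_i = 13 - 5 = 8.
Stars and bars: C(8+5-1, 5-1) = C(12,4).

Final answer: C(12,4) = 495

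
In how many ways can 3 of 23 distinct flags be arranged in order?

P(23,3) = 23!/(23-3)! = 23!/20!.

Final answer: P(23,3) = 10626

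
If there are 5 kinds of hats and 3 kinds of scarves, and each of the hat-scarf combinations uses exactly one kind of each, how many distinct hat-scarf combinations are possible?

By the multiplication principle: 5 x 3.

Final answer: 15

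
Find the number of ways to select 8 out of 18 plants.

C(18,8) = 18!/(8! x (18-8)!).

Final answer: C(18,8) = 43758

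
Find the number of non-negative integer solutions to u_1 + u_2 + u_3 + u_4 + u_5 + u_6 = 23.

Stars and bars with 23 stars and 5 bars:
C(23+6-1, 6-1) = C(28,5).

Final answer: C(28,5) = 98280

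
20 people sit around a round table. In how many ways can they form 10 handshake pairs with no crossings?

This is a standard Catalan-number count: the answer is C_n. Here n = 20/2 = 10.
C_n = C(2n,n) - C(2n,n+1), so C_{10} = C(20,10) - C(20,11) = 184756 - 167960.

Final answer: C_{10} = 16796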